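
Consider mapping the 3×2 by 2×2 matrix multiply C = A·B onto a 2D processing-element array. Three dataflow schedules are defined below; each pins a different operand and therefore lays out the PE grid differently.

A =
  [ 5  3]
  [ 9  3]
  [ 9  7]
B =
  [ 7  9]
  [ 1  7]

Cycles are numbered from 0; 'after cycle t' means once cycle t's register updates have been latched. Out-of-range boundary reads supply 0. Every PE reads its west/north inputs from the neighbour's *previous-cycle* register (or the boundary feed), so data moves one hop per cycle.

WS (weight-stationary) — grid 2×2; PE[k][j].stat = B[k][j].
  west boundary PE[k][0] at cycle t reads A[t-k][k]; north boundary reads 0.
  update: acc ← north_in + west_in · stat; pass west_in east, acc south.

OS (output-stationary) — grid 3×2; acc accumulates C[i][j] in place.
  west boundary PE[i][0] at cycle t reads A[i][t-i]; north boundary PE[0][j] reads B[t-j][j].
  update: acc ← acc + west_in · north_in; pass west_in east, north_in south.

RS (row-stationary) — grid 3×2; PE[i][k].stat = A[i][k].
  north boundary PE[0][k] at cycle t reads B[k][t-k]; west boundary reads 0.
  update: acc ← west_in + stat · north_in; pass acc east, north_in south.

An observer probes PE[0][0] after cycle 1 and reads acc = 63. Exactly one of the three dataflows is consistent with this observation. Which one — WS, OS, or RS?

dataflow = WS

WS [2×2] PE[0][0] across cycles:
  cycle 0: PE[0][0] → acc 35, east 5, south 35
  cycle 1: PE[0][0] → acc 63, east 9, south 63
OS [3×2] PE[0][0] across cycles:
  cycle 0: PE[0][0] → acc 35, east 5, south 7
  cycle 1: PE[0][0] → acc 38, east 3, south 1
RS [3×2] PE[0][0] across cycles:
  cycle 0: PE[0][0] → acc 35, east 35, south 7
  cycle 1: PE[0][0] → acc 45, east 45, south 9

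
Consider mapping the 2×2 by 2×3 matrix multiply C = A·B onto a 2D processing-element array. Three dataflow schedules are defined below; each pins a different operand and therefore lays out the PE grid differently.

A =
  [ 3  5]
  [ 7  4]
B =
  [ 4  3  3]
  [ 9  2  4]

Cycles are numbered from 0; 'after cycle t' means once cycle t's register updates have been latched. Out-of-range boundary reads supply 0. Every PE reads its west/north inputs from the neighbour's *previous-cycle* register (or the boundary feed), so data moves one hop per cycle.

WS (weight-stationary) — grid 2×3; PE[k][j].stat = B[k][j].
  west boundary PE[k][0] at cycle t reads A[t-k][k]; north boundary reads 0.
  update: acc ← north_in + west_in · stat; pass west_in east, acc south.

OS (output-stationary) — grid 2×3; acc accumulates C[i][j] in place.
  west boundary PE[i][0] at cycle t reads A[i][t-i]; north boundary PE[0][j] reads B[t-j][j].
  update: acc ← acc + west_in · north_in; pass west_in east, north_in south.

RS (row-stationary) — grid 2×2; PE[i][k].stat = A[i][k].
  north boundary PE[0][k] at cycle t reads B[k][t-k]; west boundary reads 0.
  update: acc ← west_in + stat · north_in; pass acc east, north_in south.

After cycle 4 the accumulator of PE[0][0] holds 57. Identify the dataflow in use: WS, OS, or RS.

dataflow = OS

WS (2×3 grid), PE[0][0]:
  c0 r0c0: 12 / 3 / 12
  c1 r0c0: 28 / 7 / 28
  c2 r0c0: 0 / 0 / 0
  c3 r0c0: 0 / 0 / 0
  c4 r0c0: 0 / 0 / 0
OS (2×3 grid), PE[0][0]:
  c0 r0c0: 12 / 3 / 4
  c1 r0c0: 57 / 5 / 9
  c2 r0c0: 57 / 0 / 0
  c3 r0c0: 57 / 0 / 0
  c4 r0c0: 57 / 0 / 0
RS (2×2 grid), PE[0][0]:
  c0 r0c0: 12 / 12 / 4
  c1 r0c0: 9 / 9 / 3
  c2 r0c0: 9 / 9 / 3
  c3 r0c0: 0 / 0 / 0
  c4 r0c0: 0 / 0 / 0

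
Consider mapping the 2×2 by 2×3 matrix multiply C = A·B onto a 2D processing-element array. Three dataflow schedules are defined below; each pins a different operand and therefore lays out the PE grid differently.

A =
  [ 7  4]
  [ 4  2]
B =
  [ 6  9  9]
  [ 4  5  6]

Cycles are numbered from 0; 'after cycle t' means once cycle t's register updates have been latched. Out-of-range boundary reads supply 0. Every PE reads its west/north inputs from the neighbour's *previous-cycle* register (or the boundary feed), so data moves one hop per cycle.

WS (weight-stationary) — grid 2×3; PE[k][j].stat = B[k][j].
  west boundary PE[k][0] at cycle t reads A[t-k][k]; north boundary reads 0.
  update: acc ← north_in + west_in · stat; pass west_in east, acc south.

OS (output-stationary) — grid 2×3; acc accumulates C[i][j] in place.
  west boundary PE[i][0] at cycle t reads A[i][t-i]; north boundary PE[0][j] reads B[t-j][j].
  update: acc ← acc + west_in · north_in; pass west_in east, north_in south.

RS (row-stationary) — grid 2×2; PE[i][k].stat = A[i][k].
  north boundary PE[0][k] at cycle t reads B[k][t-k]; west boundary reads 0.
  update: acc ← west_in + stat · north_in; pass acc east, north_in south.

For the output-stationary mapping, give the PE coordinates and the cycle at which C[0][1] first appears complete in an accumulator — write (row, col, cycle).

(row, col, cycle) = (0, 1, 2)

OS: C[0][1] accumulates in PE[0][1]:
  step 0 · PE0,1: acc=0; fwd→0 fwd↓0
  step 1 · PE0,1: acc=63; fwd→7 fwd↓9
  step 2 · PE0,1: acc=83; fwd→4 fwd↓5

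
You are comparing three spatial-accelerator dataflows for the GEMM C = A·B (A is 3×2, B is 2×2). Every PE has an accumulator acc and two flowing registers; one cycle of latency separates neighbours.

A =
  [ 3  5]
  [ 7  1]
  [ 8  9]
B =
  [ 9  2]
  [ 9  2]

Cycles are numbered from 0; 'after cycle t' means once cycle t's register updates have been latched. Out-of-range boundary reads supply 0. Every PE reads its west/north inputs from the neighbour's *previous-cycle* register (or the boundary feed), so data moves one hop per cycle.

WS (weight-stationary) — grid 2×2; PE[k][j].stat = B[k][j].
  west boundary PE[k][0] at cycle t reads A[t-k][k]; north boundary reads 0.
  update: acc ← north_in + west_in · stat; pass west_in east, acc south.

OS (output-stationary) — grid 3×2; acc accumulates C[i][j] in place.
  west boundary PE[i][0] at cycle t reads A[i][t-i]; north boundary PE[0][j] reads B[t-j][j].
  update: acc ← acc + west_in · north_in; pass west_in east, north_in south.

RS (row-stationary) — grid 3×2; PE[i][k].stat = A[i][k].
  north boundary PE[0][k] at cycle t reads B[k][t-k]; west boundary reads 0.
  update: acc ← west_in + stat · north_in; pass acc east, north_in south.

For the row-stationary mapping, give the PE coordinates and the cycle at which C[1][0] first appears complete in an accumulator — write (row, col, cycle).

Under RS, C[1][0] lands at PE[1][1]:
  cycle 0: PE[1][1] → acc 0, east 0, south 0
  cycle 1: PE[1][1] → acc 0, east 0, south 0
  cycle 2: PE[1][1] → acc 72, east 72, south 9

(row, col, cycle) = (1, 1, 2)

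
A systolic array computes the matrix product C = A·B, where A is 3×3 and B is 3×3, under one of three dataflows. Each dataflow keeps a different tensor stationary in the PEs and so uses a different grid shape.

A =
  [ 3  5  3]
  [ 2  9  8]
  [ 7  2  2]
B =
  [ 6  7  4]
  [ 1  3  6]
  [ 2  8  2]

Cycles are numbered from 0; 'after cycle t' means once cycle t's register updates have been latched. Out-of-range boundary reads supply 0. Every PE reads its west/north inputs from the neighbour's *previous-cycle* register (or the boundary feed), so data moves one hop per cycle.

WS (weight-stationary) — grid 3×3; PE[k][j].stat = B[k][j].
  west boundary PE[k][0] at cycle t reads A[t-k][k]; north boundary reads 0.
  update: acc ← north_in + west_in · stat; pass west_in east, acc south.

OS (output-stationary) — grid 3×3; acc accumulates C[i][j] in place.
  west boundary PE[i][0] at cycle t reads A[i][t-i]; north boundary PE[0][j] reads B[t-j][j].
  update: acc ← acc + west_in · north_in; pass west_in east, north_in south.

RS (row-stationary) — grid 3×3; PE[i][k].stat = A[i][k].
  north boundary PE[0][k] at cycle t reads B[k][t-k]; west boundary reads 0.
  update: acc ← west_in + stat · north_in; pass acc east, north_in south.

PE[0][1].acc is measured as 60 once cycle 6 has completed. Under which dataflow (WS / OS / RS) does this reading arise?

dataflow = OS

— WS: 3×3; PE[0][1] trace:
  t=0 PE[0][1]: acc=0 h=0 v=0
  t=1 PE[0][1]: acc=21 h=3 v=21
  t=2 PE[0][1]: acc=14 h=2 v=14
  t=3 PE[0][1]: acc=49 h=7 v=49
  t=4 PE[0][1]: acc=0 h=0 v=0
  t=5 PE[0][1]: acc=0 h=0 v=0
  t=6 PE[0][1]: acc=0 h=0 v=0
— OS: 3×3; PE[0][1] trace:
  t=0 PE[0][1]: acc=0 h=0 v=0
  t=1 PE[0][1]: acc=21 h=3 v=7
  t=2 PE[0][1]: acc=36 h=5 v=3
  t=3 PE[0][1]: acc=60 h=3 v=8
  t=4 PE[0][1]: acc=60 h=0 v=0
  t=5 PE[0][1]: acc=60 h=0 v=0
  t=6 PE[0][1]: acc=60 h=0 v=0
— RS: 3×3; PE[0][1] trace:
  t=0 PE[0][1]: acc=0 h=0 v=0
  t=1 PE[0][1]: acc=23 h=23 v=1
  t=2 PE[0][1]: acc=36 h=36 v=3
  t=3 PE[0][1]: acc=42 h=42 v=6
  t=4 PE[0][1]: acc=0 h=0 v=0
  t=5 PE[0][1]: acc=0 h=0 v=0
  t=6 PE[0][1]: acc=0 h=0 v=0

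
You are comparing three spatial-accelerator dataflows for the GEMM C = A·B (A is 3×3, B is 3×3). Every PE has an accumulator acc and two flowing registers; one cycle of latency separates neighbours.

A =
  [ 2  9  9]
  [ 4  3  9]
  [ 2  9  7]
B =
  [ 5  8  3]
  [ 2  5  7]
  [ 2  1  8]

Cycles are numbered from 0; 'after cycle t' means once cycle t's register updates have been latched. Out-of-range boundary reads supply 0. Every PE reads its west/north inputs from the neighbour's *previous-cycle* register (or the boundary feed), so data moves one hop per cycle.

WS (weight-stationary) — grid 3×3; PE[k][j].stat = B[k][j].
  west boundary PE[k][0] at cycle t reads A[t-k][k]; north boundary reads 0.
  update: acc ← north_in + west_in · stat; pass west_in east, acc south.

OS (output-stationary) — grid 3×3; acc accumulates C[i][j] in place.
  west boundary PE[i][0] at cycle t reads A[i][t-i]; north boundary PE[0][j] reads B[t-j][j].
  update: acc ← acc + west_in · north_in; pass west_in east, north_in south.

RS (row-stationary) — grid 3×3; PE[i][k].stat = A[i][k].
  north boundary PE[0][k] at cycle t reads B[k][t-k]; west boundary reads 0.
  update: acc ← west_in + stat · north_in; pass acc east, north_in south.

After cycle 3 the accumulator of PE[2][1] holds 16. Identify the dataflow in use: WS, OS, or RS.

WS [3×3] PE[2][1] across cycles:
  @0  [2,1]  acc 0  |  →0  ↓0
  @1  [2,1]  acc 0  |  →0  ↓0
  @2  [2,1]  acc 0  |  →0  ↓0
  @3  [2,1]  acc 70  |  →9  ↓70
OS [3×3] PE[2][1] across cycles:
  @0  [2,1]  acc 0  |  →0  ↓0
  @1  [2,1]  acc 0  |  →0  ↓0
  @2  [2,1]  acc 0  |  →0  ↓0
  @3  [2,1]  acc 16  |  →2  ↓8
RS [3×3] PE[2][1] across cycles:
  @0  [2,1]  acc 0  |  →0  ↓0
  @1  [2,1]  acc 0  |  →0  ↓0
  @2  [2,1]  acc 0  |  →0  ↓0
  @3  [2,1]  acc 28  |  →28  ↓2

dataflow = OS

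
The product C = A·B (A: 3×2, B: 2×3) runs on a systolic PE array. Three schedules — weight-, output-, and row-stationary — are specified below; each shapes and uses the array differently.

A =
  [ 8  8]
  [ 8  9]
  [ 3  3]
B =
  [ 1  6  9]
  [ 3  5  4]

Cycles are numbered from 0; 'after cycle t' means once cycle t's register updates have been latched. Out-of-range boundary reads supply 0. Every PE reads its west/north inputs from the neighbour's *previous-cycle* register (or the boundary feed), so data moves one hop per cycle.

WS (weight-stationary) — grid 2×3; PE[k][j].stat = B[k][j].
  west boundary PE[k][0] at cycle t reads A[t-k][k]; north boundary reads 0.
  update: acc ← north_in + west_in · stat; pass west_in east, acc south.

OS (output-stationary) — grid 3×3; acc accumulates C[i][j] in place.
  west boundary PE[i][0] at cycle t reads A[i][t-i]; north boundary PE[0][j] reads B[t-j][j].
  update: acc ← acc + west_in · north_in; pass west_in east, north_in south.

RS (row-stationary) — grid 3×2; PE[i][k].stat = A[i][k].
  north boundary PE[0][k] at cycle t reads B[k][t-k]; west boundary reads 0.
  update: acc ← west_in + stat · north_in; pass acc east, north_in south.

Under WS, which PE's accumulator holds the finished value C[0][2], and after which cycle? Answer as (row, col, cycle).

(row, col, cycle) = (1, 2, 3)

WS: C[0][2] accumulates in PE[1][2]:
  0: (1,2).acc=0  regs=<0,0>
  1: (1,2).acc=0  regs=<0,0>
  2: (1,2).acc=0  regs=<0,0>
  3: (1,2).acc=104  regs=<8,104>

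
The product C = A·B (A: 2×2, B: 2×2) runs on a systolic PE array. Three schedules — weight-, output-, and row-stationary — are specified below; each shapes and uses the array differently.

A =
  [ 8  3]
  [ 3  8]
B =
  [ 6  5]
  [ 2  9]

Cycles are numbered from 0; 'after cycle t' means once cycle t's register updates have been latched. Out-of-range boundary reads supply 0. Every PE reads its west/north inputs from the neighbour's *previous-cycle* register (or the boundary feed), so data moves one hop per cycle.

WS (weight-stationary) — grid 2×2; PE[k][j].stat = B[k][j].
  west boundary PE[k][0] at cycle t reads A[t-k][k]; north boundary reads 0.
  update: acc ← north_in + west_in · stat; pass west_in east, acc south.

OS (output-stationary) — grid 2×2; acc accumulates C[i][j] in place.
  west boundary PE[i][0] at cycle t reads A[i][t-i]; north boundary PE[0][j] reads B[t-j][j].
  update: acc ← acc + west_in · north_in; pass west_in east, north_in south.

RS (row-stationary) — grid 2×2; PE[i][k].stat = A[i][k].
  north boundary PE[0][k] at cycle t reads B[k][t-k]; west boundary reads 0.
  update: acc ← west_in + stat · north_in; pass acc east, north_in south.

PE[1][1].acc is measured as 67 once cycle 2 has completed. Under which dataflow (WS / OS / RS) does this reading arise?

dataflow = WS

— WS: 2×2; PE[1][1] trace:
  after 0 — PE[1][1] acc=0, pass-E 0, pass-S 0
  after 1 — PE[1][1] acc=0, pass-E 0, pass-S 0
  after 2 — PE[1][1] acc=67, pass-E 3, pass-S 67
— OS: 2×2; PE[1][1] trace:
  after 0 — PE[1][1] acc=0, pass-E 0, pass-S 0
  after 1 — PE[1][1] acc=0, pass-E 0, pass-S 0
  after 2 — PE[1][1] acc=15, pass-E 3, pass-S 5
— RS: 2×2; PE[1][1] trace:
  after 0 — PE[1][1] acc=0, pass-E 0, pass-S 0
  after 1 — PE[1][1] acc=0, pass-E 0, pass-S 0
  after 2 — PE[1][1] acc=34, pass-E 34, pass-S 2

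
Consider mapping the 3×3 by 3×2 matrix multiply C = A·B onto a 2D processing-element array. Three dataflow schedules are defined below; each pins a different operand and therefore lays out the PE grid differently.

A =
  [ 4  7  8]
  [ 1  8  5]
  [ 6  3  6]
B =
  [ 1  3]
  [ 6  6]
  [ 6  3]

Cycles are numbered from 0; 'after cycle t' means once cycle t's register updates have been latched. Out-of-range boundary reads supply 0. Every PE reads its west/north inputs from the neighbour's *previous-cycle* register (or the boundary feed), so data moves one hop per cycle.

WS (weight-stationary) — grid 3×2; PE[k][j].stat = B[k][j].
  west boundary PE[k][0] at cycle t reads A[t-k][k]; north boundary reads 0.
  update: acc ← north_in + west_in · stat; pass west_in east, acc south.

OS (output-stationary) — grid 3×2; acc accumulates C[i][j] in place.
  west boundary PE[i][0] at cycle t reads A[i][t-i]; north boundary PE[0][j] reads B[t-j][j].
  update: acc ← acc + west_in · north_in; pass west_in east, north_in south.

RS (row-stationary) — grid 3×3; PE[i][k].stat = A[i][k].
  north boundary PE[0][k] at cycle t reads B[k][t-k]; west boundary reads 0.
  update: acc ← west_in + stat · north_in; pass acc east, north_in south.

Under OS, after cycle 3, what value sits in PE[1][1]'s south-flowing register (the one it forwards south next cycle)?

register = 6

OS (3×2). Following PE[1][1] plus its west/north inputs:
  c0 r0c1: 0 / 0 / 0
  c0 r1c0: 0 / 0 / 0
  c0 r1c1: 0 / 0 / 0
  c1 r0c1: 12 / 4 / 3
  c1 r1c0: 1 / 1 / 1
  c1 r1c1: 0 / 0 / 0
  c2 r0c1: 54 / 7 / 6
  c2 r1c0: 49 / 8 / 6
  c2 r1c1: 3 / 1 / 3
  c3 r0c1: 78 / 8 / 3
  c3 r1c0: 79 / 5 / 6
  c3 r1c1: 51 / 8 / 6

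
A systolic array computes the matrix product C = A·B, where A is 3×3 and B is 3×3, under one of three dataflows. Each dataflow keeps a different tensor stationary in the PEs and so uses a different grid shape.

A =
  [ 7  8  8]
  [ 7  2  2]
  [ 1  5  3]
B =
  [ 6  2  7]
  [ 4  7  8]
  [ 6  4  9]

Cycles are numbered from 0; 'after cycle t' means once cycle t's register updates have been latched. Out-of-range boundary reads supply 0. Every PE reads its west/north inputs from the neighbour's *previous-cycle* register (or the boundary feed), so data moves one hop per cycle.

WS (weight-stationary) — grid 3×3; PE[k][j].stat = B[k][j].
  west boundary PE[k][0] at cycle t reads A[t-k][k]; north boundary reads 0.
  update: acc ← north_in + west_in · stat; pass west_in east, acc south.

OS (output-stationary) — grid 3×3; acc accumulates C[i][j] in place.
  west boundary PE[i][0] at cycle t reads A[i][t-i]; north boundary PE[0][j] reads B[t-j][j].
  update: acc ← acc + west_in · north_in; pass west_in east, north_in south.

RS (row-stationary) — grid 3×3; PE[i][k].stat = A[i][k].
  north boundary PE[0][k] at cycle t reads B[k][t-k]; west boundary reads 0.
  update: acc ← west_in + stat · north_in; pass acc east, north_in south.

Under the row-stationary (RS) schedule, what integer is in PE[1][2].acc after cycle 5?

PE[1][2].acc = 83

RS (3×3). Following PE[1][2] plus its west/north inputs:
  cycle 0: PE[0][2] → acc 0, east 0, south 0
  cycle 0: PE[1][1] → acc 0, east 0, south 0
  cycle 0: PE[1][2] → acc 0, east 0, south 0
  cycle 1: PE[0][2] → acc 0, east 0, south 0
  cycle 1: PE[1][1] → acc 0, east 0, south 0
  cycle 1: PE[1][2] → acc 0, east 0, south 0
  cycle 2: PE[0][2] → acc 122, east 122, south 6
  cycle 2: PE[1][1] → acc 50, east 50, south 4
  cycle 2: PE[1][2] → acc 0, east 0, south 0
  cycle 3: PE[0][2] → acc 102, east 102, south 4
  cycle 3: PE[1][1] → acc 28, east 28, south 7
  cycle 3: PE[1][2] → acc 62, east 62, south 6
  cycle 4: PE[0][2] → acc 185, east 185, south 9
  cycle 4: PE[1][1] → acc 65, east 65, south 8
  cycle 4: PE[1][2] → acc 36, east 36, south 4
  cycle 5: PE[0][2] → acc 0, east 0, south 0
  cycle 5: PE[1][1] → acc 0, east 0, south 0
  cycle 5: PE[1][2] → acc 83, east 83, south 9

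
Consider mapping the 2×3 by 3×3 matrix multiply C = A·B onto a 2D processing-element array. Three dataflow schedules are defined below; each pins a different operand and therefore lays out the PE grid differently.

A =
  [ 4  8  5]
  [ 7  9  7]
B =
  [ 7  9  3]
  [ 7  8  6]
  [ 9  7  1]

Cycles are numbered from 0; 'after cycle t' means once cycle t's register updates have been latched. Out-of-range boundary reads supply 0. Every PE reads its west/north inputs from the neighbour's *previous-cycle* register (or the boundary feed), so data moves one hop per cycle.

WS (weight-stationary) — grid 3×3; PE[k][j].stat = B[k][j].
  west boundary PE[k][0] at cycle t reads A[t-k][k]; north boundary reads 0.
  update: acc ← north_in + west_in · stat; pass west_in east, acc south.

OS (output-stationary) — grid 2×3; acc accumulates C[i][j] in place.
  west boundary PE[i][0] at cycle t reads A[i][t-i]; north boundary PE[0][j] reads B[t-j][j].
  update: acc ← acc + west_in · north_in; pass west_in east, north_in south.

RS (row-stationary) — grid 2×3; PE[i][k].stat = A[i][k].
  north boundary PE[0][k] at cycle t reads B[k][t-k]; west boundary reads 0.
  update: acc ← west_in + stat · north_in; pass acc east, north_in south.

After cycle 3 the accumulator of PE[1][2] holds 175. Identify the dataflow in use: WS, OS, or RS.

dataflow = RS

WS [3×3] PE[1][2] across cycles:
  cycle 0: PE[1][2] → acc 0, east 0, south 0
  cycle 1: PE[1][2] → acc 0, east 0, south 0
  cycle 2: PE[1][2] → acc 0, east 0, south 0
  cycle 3: PE[1][2] → acc 60, east 8, south 60
OS [2×3] PE[1][2] across cycles:
  cycle 0: PE[1][2] → acc 0, east 0, south 0
  cycle 1: PE[1][2] → acc 0, east 0, south 0
  cycle 2: PE[1][2] → acc 0, east 0, south 0
  cycle 3: PE[1][2] → acc 21, east 7, south 3
RS [2×3] PE[1][2] across cycles:
  cycle 0: PE[1][2] → acc 0, east 0, south 0
  cycle 1: PE[1][2] → acc 0, east 0, south 0
  cycle 2: PE[1][2] → acc 0, east 0, south 0
  cycle 3: PE[1][2] → acc 175, east 175, south 9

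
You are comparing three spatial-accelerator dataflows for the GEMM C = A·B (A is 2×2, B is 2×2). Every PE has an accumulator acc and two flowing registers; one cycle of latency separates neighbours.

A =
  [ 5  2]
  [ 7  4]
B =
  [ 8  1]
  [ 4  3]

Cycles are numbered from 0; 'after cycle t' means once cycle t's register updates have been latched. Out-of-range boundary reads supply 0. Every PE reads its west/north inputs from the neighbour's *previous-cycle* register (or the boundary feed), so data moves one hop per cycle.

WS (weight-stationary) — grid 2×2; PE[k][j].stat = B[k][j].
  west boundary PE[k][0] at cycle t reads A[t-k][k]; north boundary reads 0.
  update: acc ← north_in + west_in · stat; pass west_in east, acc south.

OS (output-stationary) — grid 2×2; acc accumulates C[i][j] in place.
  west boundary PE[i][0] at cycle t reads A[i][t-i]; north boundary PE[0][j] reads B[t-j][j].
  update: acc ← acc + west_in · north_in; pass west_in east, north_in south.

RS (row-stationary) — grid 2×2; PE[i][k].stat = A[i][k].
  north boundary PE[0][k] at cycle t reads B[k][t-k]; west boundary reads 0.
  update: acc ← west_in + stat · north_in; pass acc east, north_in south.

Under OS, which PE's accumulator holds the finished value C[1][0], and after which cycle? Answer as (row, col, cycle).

OS: C[1][0] accumulates in PE[1][0]:
  after 0 — PE[1][0] acc=0, pass-E 0, pass-S 0
  after 1 — PE[1][0] acc=56, pass-E 7, pass-S 8
  after 2 — PE[1][0] acc=72, pass-E 4, pass-S 4

(row, col, cycle) = (1, 0, 2)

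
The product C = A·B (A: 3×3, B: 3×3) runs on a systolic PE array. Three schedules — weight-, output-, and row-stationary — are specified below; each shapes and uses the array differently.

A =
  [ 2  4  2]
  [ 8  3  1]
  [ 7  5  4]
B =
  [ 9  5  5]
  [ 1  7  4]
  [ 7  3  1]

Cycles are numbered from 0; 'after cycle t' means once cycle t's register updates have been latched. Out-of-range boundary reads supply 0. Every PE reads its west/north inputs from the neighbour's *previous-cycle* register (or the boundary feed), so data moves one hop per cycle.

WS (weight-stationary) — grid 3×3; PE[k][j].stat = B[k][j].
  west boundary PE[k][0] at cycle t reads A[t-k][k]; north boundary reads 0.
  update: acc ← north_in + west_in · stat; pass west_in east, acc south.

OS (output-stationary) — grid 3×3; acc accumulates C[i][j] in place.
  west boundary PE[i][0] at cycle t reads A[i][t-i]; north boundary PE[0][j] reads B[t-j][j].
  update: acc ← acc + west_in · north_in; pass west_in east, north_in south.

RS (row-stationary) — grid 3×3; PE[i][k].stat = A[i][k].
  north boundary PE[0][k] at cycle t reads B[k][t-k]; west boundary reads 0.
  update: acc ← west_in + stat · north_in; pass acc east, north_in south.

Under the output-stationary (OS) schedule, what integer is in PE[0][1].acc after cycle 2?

PE[0][1].acc = 38

OS 3×3: PE[0][1] cycle-by-cycle (with neighbour feeds):
  @0  [0,0]  acc 18  |  →2  ↓9
  @0  [0,1]  acc 0  |  →0  ↓0
  @1  [0,0]  acc 22  |  →4  ↓1
  @1  [0,1]  acc 10  |  →2  ↓5
  @2  [0,0]  acc 36  |  →2  ↓7
  @2  [0,1]  acc 38  |  →4  ↓7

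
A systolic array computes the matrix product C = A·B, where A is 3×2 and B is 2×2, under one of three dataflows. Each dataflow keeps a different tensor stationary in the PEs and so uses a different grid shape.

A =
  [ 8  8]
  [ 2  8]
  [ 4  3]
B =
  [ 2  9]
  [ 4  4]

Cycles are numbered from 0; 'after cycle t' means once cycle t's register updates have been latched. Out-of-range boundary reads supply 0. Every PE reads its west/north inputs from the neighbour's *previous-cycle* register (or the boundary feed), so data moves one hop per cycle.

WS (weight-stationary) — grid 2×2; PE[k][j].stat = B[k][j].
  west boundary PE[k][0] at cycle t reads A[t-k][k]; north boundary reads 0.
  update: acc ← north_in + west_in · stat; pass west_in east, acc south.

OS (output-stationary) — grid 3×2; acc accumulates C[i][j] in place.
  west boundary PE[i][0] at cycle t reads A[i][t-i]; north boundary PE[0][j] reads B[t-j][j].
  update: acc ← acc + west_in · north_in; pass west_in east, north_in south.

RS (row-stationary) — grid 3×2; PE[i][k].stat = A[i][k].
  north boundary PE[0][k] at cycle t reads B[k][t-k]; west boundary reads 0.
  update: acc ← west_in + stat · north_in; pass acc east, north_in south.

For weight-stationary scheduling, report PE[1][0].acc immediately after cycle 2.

WS (2×2). Following PE[1][0] plus its west/north inputs:
  cycle 0: PE[0][0] → acc 16, east 8, south 16
  cycle 0: PE[1][0] → acc 0, east 0, south 0
  cycle 1: PE[0][0] → acc 4, east 2, south 4
  cycle 1: PE[1][0] → acc 48, east 8, south 48
  cycle 2: PE[0][0] → acc 8, east 4, south 8
  cycle 2: PE[1][0] → acc 36, east 8, south 36

PE[1][0].acc = 36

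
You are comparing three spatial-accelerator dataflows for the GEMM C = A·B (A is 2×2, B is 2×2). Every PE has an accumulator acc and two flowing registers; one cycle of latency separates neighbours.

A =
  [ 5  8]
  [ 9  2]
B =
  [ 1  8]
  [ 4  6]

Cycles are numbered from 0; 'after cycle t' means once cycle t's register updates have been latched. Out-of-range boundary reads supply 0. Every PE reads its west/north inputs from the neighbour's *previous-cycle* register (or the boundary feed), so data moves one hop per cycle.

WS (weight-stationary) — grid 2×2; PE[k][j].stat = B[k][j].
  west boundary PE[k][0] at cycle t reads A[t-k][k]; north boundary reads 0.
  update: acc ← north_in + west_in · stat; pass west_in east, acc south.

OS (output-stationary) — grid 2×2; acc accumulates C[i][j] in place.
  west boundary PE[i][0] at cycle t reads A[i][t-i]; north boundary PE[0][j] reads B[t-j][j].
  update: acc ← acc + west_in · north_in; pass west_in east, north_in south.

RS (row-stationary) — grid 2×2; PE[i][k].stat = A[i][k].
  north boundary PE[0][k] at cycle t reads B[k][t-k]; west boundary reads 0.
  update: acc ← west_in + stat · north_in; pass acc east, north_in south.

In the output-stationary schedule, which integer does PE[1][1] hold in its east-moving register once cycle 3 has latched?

OS (2×2). Following PE[1][1] plus its west/north inputs:
  0: (0,1).acc=0  regs=<0,0>
  0: (1,0).acc=0  regs=<0,0>
  0: (1,1).acc=0  regs=<0,0>
  1: (0,1).acc=40  regs=<5,8>
  1: (1,0).acc=9  regs=<9,1>
  1: (1,1).acc=0  regs=<0,0>
  2: (0,1).acc=88  regs=<8,6>
  2: (1,0).acc=17  regs=<2,4>
  2: (1,1).acc=72  regs=<9,8>
  3: (0,1).acc=88  regs=<0,0>
  3: (1,0).acc=17  regs=<0,0>
  3: (1,1).acc=84  regs=<2,6>

register = 2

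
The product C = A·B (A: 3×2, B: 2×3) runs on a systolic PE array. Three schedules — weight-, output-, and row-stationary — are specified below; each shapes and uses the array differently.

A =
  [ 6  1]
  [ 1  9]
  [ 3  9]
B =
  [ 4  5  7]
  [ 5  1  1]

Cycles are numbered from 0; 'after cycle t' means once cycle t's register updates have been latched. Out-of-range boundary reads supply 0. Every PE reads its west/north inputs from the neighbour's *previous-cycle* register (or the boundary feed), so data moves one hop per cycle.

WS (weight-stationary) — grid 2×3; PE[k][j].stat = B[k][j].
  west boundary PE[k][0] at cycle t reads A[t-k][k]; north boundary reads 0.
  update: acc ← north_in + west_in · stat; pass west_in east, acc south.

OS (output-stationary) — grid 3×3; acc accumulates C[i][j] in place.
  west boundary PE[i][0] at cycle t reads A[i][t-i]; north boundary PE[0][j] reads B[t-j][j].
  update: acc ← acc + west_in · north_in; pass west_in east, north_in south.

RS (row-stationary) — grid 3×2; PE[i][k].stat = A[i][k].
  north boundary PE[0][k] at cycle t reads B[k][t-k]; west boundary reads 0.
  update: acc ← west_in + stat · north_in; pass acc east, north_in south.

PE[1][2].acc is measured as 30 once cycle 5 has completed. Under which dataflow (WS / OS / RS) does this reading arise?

Under WS (2×3), PE[1][2]:
  [0] (1,2) acc=0 (h:0 v:0)
  [1] (1,2) acc=0 (h:0 v:0)
  [2] (1,2) acc=0 (h:0 v:0)
  [3] (1,2) acc=43 (h:1 v:43)
  [4] (1,2) acc=16 (h:9 v:16)
  [5] (1,2) acc=30 (h:9 v:30)
Under OS (3×3), PE[1][2]:
  [0] (1,2) acc=0 (h:0 v:0)
  [1] (1,2) acc=0 (h:0 v:0)
  [2] (1,2) acc=0 (h:0 v:0)
  [3] (1,2) acc=7 (h:1 v:7)
  [4] (1,2) acc=16 (h:9 v:1)
  [5] (1,2) acc=16 (h:0 v:0)
— RS: 3×2 array has no PE[1][2].

dataflow = WS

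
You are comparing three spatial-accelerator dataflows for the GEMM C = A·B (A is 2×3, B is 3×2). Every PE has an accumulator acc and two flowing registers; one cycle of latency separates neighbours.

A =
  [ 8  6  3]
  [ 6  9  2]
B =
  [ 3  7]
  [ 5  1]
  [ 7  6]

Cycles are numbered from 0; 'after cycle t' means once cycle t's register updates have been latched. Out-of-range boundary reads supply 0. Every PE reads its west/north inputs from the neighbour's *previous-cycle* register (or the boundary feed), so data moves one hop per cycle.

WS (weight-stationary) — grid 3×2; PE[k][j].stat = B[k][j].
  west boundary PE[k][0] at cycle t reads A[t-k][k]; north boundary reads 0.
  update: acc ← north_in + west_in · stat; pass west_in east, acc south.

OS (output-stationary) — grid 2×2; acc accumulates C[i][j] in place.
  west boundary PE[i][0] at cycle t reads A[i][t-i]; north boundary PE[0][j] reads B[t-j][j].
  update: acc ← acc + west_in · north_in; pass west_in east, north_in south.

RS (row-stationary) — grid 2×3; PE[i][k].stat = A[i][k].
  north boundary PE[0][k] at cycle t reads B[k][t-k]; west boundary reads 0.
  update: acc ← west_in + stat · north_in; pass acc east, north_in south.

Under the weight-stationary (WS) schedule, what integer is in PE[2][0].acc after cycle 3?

PE[2][0].acc = 77

WS (3×2). Following PE[2][0] plus its west/north inputs:
  @0  [1,0]  acc 0  |  →0  ↓0
  @0  [2,0]  acc 0  |  →0  ↓0
  @1  [1,0]  acc 54  |  →6  ↓54
  @1  [2,0]  acc 0  |  →0  ↓0
  @2  [1,0]  acc 63  |  →9  ↓63
  @2  [2,0]  acc 75  |  →3  ↓75
  @3  [1,0]  acc 0  |  →0  ↓0
  @3  [2,0]  acc 77  |  →2  ↓77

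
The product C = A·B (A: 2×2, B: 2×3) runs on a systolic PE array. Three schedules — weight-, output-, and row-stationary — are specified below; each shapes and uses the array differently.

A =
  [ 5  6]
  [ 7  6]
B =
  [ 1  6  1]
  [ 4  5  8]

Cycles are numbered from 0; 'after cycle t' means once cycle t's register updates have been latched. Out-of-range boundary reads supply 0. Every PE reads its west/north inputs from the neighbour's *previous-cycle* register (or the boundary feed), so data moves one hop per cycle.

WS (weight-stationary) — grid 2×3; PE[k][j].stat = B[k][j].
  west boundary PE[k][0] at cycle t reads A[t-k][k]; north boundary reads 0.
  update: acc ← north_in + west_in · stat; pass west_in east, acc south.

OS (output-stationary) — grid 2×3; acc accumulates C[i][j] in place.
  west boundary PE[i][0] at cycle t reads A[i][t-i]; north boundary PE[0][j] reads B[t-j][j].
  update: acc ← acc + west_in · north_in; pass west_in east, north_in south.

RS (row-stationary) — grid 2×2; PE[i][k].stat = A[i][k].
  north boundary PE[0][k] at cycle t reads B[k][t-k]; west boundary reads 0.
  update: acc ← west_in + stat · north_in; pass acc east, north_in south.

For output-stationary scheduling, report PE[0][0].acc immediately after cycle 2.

PE[0][0].acc = 29

OS (2×3). Following PE[0][0] plus its west/north inputs:
  [0] (0,0) acc=5 (h:5 v:1)
  [1] (0,0) acc=29 (h:6 v:4)
  [2] (0,0) acc=29 (h:0 v:0)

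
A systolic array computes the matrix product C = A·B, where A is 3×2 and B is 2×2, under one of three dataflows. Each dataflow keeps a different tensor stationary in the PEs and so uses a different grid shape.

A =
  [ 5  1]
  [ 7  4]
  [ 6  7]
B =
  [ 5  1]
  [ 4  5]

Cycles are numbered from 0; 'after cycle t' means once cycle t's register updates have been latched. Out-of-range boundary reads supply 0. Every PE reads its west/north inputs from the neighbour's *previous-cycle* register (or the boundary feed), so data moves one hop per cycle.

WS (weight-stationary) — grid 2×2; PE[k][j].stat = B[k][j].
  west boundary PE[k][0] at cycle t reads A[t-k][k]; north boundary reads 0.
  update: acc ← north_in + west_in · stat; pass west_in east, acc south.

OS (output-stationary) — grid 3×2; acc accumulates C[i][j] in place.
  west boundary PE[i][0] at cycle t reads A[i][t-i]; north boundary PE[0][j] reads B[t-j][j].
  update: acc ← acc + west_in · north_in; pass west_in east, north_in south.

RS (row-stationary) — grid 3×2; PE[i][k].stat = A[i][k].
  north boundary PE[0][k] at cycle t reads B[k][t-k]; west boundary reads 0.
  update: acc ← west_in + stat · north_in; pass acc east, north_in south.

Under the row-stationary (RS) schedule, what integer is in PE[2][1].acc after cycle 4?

PE[2][1].acc = 41

RS 3×2: PE[2][1] cycle-by-cycle (with neighbour feeds):
  after 0 — PE[1][1] acc=0, pass-E 0, pass-S 0
  after 0 — PE[2][0] acc=0, pass-E 0, pass-S 0
  after 0 — PE[2][1] acc=0, pass-E 0, pass-S 0
  after 1 — PE[1][1] acc=0, pass-E 0, pass-S 0
  after 1 — PE[2][0] acc=0, pass-E 0, pass-S 0
  after 1 — PE[2][1] acc=0, pass-E 0, pass-S 0
  after 2 — PE[1][1] acc=51, pass-E 51, pass-S 4
  after 2 — PE[2][0] acc=30, pass-E 30, pass-S 5
  after 2 — PE[2][1] acc=0, pass-E 0, pass-S 0
  after 3 — PE[1][1] acc=27, pass-E 27, pass-S 5
  after 3 — PE[2][0] acc=6, pass-E 6, pass-S 1
  after 3 — PE[2][1] acc=58, pass-E 58, pass-S 4
  after 4 — PE[1][1] acc=0, pass-E 0, pass-S 0
  after 4 — PE[2][0] acc=0, pass-E 0, pass-S 0
  after 4 — PE[2][1] acc=41, pass-E 41, pass-S 5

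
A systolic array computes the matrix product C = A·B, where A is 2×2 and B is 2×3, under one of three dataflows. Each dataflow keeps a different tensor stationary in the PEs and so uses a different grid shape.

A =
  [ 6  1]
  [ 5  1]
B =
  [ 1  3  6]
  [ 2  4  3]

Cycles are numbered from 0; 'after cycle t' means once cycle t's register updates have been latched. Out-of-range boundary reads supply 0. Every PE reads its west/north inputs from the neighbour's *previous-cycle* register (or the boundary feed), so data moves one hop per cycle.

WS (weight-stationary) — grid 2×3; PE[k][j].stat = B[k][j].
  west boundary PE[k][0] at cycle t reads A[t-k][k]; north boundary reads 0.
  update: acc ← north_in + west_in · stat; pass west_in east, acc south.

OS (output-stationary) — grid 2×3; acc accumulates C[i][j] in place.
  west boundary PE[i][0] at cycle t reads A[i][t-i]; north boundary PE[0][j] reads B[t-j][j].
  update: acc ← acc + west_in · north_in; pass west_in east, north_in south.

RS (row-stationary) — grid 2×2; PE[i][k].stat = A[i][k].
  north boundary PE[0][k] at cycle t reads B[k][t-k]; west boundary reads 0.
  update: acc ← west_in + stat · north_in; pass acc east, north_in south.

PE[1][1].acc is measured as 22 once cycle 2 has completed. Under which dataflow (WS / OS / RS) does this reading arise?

WS [2×3] PE[1][1] across cycles:
  @0  [1,1]  acc 0  |  →0  ↓0
  @1  [1,1]  acc 0  |  →0  ↓0
  @2  [1,1]  acc 22  |  →1  ↓22
OS [2×3] PE[1][1] across cycles:
  @0  [1,1]  acc 0  |  →0  ↓0
  @1  [1,1]  acc 0  |  →0  ↓0
  @2  [1,1]  acc 15  |  →5  ↓3
RS [2×2] PE[1][1] across cycles:
  @0  [1,1]  acc 0  |  →0  ↓0
  @1  [1,1]  acc 0  |  →0  ↓0
  @2  [1,1]  acc 7  |  →7  ↓2

dataflow = WS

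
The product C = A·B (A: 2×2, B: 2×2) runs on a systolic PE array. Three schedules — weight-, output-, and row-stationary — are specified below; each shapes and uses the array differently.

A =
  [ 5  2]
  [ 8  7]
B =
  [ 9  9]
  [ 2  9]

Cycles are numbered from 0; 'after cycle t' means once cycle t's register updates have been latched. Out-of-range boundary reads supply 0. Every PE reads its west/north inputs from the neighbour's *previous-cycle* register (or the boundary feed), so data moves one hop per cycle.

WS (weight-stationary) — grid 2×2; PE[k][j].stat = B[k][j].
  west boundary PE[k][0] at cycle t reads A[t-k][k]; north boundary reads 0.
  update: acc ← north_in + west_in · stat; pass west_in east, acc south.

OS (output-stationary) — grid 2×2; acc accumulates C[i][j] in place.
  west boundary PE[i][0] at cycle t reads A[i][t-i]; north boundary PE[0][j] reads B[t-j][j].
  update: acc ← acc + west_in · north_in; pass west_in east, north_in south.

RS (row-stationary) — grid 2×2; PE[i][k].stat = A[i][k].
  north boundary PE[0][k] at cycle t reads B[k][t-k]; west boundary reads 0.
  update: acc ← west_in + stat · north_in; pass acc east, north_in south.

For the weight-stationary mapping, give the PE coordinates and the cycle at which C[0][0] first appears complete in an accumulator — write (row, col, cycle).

Under WS, C[0][0] lands at PE[1][0]:
  step 0 · PE1,0: acc=0; fwd→0 fwd↓0
  step 1 · PE1,0: acc=49; fwd→2 fwd↓49

(row, col, cycle) = (1, 0, 1)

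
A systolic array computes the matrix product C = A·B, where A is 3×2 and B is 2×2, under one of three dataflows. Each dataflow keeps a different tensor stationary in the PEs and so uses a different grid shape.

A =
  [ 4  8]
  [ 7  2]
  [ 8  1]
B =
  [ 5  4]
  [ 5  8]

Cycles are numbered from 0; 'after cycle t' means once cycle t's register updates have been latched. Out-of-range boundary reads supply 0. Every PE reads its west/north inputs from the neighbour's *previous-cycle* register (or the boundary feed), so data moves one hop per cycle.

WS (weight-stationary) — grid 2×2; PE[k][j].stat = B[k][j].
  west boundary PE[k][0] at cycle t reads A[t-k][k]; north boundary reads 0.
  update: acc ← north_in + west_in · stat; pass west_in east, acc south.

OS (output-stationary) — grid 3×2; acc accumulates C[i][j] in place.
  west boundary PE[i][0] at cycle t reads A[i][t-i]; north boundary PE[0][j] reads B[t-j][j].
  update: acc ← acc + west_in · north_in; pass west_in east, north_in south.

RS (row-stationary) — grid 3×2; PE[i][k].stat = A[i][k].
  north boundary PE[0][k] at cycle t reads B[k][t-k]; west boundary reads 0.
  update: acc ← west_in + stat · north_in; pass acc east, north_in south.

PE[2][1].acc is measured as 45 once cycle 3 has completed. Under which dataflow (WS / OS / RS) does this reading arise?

— WS: 2×2 array has no PE[2][1].
OS (3×2 grid), PE[2][1]:
  [0] (2,1) acc=0 (h:0 v:0)
  [1] (2,1) acc=0 (h:0 v:0)
  [2] (2,1) acc=0 (h:0 v:0)
  [3] (2,1) acc=32 (h:8 v:4)
RS (3×2 grid), PE[2][1]:
  [0] (2,1) acc=0 (h:0 v:0)
  [1] (2,1) acc=0 (h:0 v:0)
  [2] (2,1) acc=0 (h:0 v:0)
  [3] (2,1) acc=45 (h:45 v:5)

dataflow = RS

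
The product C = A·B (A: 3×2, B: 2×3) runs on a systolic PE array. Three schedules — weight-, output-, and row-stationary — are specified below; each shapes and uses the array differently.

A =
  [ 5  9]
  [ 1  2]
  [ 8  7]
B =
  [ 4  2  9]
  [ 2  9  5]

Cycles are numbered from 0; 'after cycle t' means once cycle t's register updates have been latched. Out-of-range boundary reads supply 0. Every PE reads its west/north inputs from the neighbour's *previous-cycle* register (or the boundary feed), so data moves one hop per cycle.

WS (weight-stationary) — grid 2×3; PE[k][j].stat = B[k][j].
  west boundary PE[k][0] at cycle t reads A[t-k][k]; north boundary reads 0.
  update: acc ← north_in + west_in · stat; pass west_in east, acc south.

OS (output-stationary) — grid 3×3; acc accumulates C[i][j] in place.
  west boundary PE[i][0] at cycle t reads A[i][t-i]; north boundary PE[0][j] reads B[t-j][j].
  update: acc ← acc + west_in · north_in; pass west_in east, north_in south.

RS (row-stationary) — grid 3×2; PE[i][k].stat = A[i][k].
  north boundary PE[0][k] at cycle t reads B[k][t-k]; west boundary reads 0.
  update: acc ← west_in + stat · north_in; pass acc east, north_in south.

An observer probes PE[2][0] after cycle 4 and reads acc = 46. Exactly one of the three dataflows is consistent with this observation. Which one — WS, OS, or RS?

dataflow = OS

WS (2×3): PE[2][0] does not exist.
Under OS (3×3), PE[2][0]:
  0: (2,0).acc=0  regs=<0,0>
  1: (2,0).acc=0  regs=<0,0>
  2: (2,0).acc=32  regs=<8,4>
  3: (2,0).acc=46  regs=<7,2>
  4: (2,0).acc=46  regs=<0,0>
Under RS (3×2), PE[2][0]:
  0: (2,0).acc=0  regs=<0,0>
  1: (2,0).acc=0  regs=<0,0>
  2: (2,0).acc=32  regs=<32,4>
  3: (2,0).acc=16  regs=<16,2>
  4: (2,0).acc=72  regs=<72,9>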